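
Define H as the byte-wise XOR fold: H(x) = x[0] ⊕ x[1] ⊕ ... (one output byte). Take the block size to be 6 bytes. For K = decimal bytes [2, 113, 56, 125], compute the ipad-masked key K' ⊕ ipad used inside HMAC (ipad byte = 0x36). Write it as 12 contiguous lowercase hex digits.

34470e4b3636

Key decimal bytes [2, 113, 56, 125] = 02 71 38 7d is 4 bytes ≤ B = 6; zero-pad to 6 bytes: K' = 02 71 38 7d 00 00.
XOR each byte with 0x36: 02⊕36=34, 71⊕36=47, 38⊕36=0e, 7d⊕36=4b, 00⊕36=36, 00⊕36=36.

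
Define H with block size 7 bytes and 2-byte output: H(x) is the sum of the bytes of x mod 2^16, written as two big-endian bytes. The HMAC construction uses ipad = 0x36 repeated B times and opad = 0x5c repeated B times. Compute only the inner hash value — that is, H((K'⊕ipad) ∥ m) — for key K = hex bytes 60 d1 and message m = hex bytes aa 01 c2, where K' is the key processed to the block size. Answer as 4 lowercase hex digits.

03b8

Key hex bytes 60 d1 is 2 bytes ≤ B = 7; zero-pad to 7 bytes: K' = 60 d1 00 00 00 00 00.
K' ⊕ ipad = 56 e7 36 36 36 36 36.
Inner input = 56 e7 36 36 36 36 36 ∥ aa 01 c2.
Inner hash: sum = 86+231+54+54+54+54+54+170+1+194 = 952 → 03 b8.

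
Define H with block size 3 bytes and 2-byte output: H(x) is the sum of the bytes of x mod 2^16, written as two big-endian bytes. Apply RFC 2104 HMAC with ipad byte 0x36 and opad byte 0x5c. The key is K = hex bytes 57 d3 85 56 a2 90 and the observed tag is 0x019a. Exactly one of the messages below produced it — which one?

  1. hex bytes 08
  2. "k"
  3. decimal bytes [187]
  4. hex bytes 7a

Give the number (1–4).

1

Key hex bytes 57 d3 85 56 a2 90 is 6 bytes > B = 3, so hash it first: H(key) = 03 37, then zero-pad to 3 bytes: K' = 03 37 00.
K' ⊕ ipad = 35 01 36; K' ⊕ opad = 5f 6b 5c.
m1: inner = H(35 01 36 08) = 00 74; tag = H(5f 6b 5c 00 74) = 019a ← matches
m2: inner = H(35 01 36 6b) = 00 d7; tag = H(5f 6b 5c 00 d7) = 01fd
m3: inner = H(35 01 36 bb) = 01 27; tag = H(5f 6b 5c 01 27) = 014e
m4: inner = H(35 01 36 7a) = 00 e6; tag = H(5f 6b 5c 00 e6) = 020c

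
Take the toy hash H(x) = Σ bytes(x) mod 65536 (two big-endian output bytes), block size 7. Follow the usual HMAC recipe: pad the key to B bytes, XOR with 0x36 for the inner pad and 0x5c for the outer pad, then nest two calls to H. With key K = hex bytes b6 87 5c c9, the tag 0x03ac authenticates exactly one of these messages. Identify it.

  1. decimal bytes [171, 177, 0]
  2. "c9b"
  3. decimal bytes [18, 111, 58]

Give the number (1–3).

2

Key hex bytes b6 87 5c c9 is 4 bytes ≤ B = 7; zero-pad to 7 bytes: K' = b6 87 5c c9 00 00 00.
K' ⊕ ipad = 80 b1 6a ff 36 36 36; K' ⊕ opad = ea db 00 95 5c 5c 5c.
m1: inner = H(80 b1 6a ff 36 36 36 ab b1 00) = 04 98; tag = H(ea db 00 95 5c 5c 5c 04 98) = 040a
m2: inner = H(80 b1 6a ff 36 36 36 63 39 62) = 04 3a; tag = H(ea db 00 95 5c 5c 5c 04 3a) = 03ac ← matches
m3: inner = H(80 b1 6a ff 36 36 36 12 6f 3a) = 03 f7; tag = H(ea db 00 95 5c 5c 5c 03 f7) = 0468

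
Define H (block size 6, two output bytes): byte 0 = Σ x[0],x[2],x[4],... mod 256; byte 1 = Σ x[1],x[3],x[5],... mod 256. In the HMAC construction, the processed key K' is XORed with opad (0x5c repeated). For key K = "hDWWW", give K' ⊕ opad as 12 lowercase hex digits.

34180b0b0b5c

Key "hDWWW" = 68 44 57 57 57 is 5 bytes ≤ B = 6; zero-pad to 6 bytes: K' = 68 44 57 57 57 00.
XOR each byte with 0x5c: 68⊕5c=34, 44⊕5c=18, 57⊕5c=0b, 57⊕5c=0b, 57⊕5c=0b, 00⊕5c=5c.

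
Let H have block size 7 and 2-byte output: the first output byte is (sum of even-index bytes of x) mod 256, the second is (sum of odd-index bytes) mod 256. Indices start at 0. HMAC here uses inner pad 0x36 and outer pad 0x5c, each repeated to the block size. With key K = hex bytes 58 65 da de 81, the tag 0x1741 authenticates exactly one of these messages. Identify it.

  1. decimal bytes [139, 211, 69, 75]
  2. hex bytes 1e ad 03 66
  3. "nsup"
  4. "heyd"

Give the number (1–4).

3

Key hex bytes 58 65 da de 81 is 5 bytes ≤ B = 7; zero-pad to 7 bytes: K' = 58 65 da de 81 00 00.
K' ⊕ ipad = 6e 53 ec e8 b7 36 36; K' ⊕ opad = 04 39 86 82 dd 5c 5c.
m1: inner = H(6e 53 ec e8 b7 36 36 8b d3 45 4b) = 65 41; tag = H(04 39 86 82 dd 5c 5c 65 41) = 047c
m2: inner = H(6e 53 ec e8 b7 36 36 1e ad 03 66) = 5a 92; tag = H(04 39 86 82 dd 5c 5c 5a 92) = 5571
m3: inner = H(6e 53 ec e8 b7 36 36 6e 73 75 70) = 2a 54; tag = H(04 39 86 82 dd 5c 5c 2a 54) = 1741 ← matches
m4: inner = H(6e 53 ec e8 b7 36 36 68 65 79 64) = 10 52; tag = H(04 39 86 82 dd 5c 5c 10 52) = 1527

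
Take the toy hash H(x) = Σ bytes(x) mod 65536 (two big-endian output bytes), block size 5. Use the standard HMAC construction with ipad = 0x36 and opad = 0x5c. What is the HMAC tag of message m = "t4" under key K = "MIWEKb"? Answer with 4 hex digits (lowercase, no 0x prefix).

Key "MIWEKb" = 4d 49 57 45 4b 62 is 6 bytes > B = 5, so hash it first: H(key) = 01 df, then zero-pad to 5 bytes: K' = 01 df 00 00 00.
K' ⊕ ipad = 37 e9 36 36 36.  K' ⊕ opad = 5d 83 5c 5c 5c.
Inner input = (K'⊕ipad) ∥ m = 37 e9 36 36 36 ∥ 74 34.
Inner hash: sum = 55+233+54+54+54+116+52 = 618 → 02 6a.
Outer input = (K'⊕opad) ∥ inner = 5d 83 5c 5c 5c ∥ 02 6a.
Outer hash (tag): sum = 93+131+92+92+92+2+106 = 608 → 02 60.

0260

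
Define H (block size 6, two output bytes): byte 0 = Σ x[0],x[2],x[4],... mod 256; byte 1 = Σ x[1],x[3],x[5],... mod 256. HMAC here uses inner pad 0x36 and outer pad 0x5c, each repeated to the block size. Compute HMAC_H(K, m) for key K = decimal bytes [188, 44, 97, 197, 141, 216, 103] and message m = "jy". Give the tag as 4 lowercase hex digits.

Key decimal bytes [188, 44, 97, 197, 141, 216, 103] = bc 2c 61 c5 8d d8 67 is 7 bytes > B = 6, so hash it first: H(key) = 11 c9, then zero-pad to 6 bytes: K' = 11 c9 00 00 00 00.
K' ⊕ ipad = 27 ff 36 36 36 36.  K' ⊕ opad = 4d 95 5c 5c 5c 5c.
Inner input = (K'⊕ipad) ∥ m = 27 ff 36 36 36 36 ∥ 6a 79.
Inner hash: even-index sum = 253 mod 256 = 253; odd-index sum = 484 mod 256 = 228 → fd e4.
Outer input = (K'⊕opad) ∥ inner = 4d 95 5c 5c 5c 5c ∥ fd e4.
Outer hash (tag): even-index sum = 514 mod 256 = 2; odd-index sum = 561 mod 256 = 49 → 02 31.

0231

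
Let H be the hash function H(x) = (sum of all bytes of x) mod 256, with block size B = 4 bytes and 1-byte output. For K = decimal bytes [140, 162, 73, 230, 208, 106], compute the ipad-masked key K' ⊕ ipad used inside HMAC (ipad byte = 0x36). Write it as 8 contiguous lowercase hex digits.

Key decimal bytes [140, 162, 73, 230, 208, 106] = 8c a2 49 e6 d0 6a is 6 bytes > B = 4, so hash it first: H(key) = 97, then zero-pad to 4 bytes: K' = 97 00 00 00.
XOR each byte with 0x36: 97⊕36=a1, 00⊕36=36, 00⊕36=36, 00⊕36=36.

a1363636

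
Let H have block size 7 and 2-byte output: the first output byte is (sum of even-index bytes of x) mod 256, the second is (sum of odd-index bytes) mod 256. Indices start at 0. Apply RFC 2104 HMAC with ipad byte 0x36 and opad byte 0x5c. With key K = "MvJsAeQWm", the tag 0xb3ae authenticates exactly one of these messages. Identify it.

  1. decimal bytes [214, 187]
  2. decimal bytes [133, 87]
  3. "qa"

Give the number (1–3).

1

Key "MvJsAeQWm" = 4d 76 4a 73 41 65 51 57 6d is 9 bytes > B = 7, so hash it first: H(key) = 96 a5, then zero-pad to 7 bytes: K' = 96 a5 00 00 00 00 00.
K' ⊕ ipad = a0 93 36 36 36 36 36; K' ⊕ opad = ca f9 5c 5c 5c 5c 5c.
m1: inner = H(a0 93 36 36 36 36 36 d6 bb) = fd d5; tag = H(ca f9 5c 5c 5c 5c 5c fd d5) = b3ae ← matches
m2: inner = H(a0 93 36 36 36 36 36 85 57) = 99 84; tag = H(ca f9 5c 5c 5c 5c 5c 99 84) = 624a
m3: inner = H(a0 93 36 36 36 36 36 71 61) = a3 70; tag = H(ca f9 5c 5c 5c 5c 5c a3 70) = 4e54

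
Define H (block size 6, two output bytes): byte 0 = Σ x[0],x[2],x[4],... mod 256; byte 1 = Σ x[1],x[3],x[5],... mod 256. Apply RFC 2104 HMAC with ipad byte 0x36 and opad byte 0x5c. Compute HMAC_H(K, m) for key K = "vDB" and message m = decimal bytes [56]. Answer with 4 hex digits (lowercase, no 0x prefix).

Key "vDB" = 76 44 42 is 3 bytes ≤ B = 6; zero-pad to 6 bytes: K' = 76 44 42 00 00 00.
K' ⊕ ipad = 40 72 74 36 36 36.  K' ⊕ opad = 2a 18 1e 5c 5c 5c.
Inner input = (K'⊕ipad) ∥ m = 40 72 74 36 36 36 ∥ 38.
Inner hash: even-index sum = 290 mod 256 = 34; odd-index sum = 222 mod 256 = 222 → 22 de.
Outer input = (K'⊕opad) ∥ inner = 2a 18 1e 5c 5c 5c ∥ 22 de.
Outer hash (tag): even-index sum = 198 mod 256 = 198; odd-index sum = 430 mod 256 = 174 → c6 ae.

c6ae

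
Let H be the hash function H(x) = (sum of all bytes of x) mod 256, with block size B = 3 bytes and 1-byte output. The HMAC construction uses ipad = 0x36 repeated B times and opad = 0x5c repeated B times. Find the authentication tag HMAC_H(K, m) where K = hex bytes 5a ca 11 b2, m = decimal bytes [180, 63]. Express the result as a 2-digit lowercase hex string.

Key hex bytes 5a ca 11 b2 is 4 bytes > B = 3, so hash it first: H(key) = e7, then zero-pad to 3 bytes: K' = e7 00 00.
K' ⊕ ipad = d1 36 36.  K' ⊕ opad = bb 5c 5c.
Inner input = (K'⊕ipad) ∥ m = d1 36 36 ∥ b4 3f.
Inner hash: sum = 209+54+54+180+63 = 560; mod 256 = 48 → 30.
Outer input = (K'⊕opad) ∥ inner = bb 5c 5c ∥ 30.
Outer hash (tag): sum = 187+92+92+48 = 419; mod 256 = 163 → a3.

a3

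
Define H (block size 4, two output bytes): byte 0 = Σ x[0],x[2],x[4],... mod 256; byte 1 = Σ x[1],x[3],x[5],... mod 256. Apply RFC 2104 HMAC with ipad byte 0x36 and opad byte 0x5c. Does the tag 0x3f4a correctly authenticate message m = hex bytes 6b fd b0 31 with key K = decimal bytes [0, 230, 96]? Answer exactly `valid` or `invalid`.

Key decimal bytes [0, 230, 96] = 00 e6 60 is 3 bytes ≤ B = 4; zero-pad to 4 bytes: K' = 00 e6 60 00.
K' ⊕ ipad = 36 d0 56 36; K' ⊕ opad = 5c ba 3c 5c.
Inner hash: even-index sum = 423 mod 256 = 167; odd-index sum = 564 mod 256 = 52 → a7 34.
Outer hash (recomputed tag): even-index sum = 319 mod 256 = 63; odd-index sum = 330 mod 256 = 74 → 3f 4a.
Recomputed tag = 3f4a; claimed = 3f4a → match.

valid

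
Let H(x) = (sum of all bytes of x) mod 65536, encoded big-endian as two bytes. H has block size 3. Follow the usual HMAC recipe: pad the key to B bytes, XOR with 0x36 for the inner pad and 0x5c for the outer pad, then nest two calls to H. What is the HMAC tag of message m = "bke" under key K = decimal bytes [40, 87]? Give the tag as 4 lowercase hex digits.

Key decimal bytes [40, 87] = 28 57 is 2 bytes ≤ B = 3; zero-pad to 3 bytes: K' = 28 57 00.
K' ⊕ ipad = 1e 61 36.  K' ⊕ opad = 74 0b 5c.
Inner input = (K'⊕ipad) ∥ m = 1e 61 36 ∥ 62 6b 65.
Inner hash: sum = 30+97+54+98+107+101 = 487 → 01 e7.
Outer input = (K'⊕opad) ∥ inner = 74 0b 5c ∥ 01 e7.
Outer hash (tag): sum = 116+11+92+1+231 = 451 → 01 c3.

01c3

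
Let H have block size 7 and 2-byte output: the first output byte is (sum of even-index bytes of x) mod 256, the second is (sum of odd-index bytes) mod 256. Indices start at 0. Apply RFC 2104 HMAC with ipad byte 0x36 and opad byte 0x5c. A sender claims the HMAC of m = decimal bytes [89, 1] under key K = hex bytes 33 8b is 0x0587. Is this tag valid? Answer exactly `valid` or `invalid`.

invalid

Key hex bytes 33 8b is 2 bytes ≤ B = 7; zero-pad to 7 bytes: K' = 33 8b 00 00 00 00 00.
K' ⊕ ipad = 05 bd 36 36 36 36 36; K' ⊕ opad = 6f d7 5c 5c 5c 5c 5c.
Inner hash: even-index sum = 168 mod 256 = 168; odd-index sum = 386 mod 256 = 130 → a8 82.
Outer hash (recomputed tag): even-index sum = 517 mod 256 = 5; odd-index sum = 567 mod 256 = 55 → 05 37.
Recomputed tag = 0537; claimed = 0587 → mismatch.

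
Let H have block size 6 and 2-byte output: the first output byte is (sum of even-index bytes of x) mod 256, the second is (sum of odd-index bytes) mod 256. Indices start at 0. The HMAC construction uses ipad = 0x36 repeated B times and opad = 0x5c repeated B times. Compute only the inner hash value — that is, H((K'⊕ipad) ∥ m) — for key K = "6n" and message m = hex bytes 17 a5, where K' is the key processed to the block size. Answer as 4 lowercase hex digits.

Key "6n" = 36 6e is 2 bytes ≤ B = 6; zero-pad to 6 bytes: K' = 36 6e 00 00 00 00.
K' ⊕ ipad = 00 58 36 36 36 36.
Inner input = 00 58 36 36 36 36 ∥ 17 a5.
Inner hash: even-index sum = 131 mod 256 = 131; odd-index sum = 361 mod 256 = 105 → 83 69.

8369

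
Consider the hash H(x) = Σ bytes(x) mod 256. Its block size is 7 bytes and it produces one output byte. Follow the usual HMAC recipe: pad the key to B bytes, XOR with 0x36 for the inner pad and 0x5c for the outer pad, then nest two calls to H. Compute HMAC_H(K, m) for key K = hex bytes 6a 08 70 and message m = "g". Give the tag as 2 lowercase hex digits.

45

Key hex bytes 6a 08 70 is 3 bytes ≤ B = 7; zero-pad to 7 bytes: K' = 6a 08 70 00 00 00 00.
K' ⊕ ipad = 5c 3e 46 36 36 36 36.  K' ⊕ opad = 36 54 2c 5c 5c 5c 5c.
Inner input = (K'⊕ipad) ∥ m = 5c 3e 46 36 36 36 36 ∥ 67.
Inner hash: sum = 92+62+70+54+54+54+54+103 = 543; mod 256 = 31 → 1f.
Outer input = (K'⊕opad) ∥ inner = 36 54 2c 5c 5c 5c 5c ∥ 1f.
Outer hash (tag): sum = 54+84+44+92+92+92+92+31 = 581; mod 256 = 69 → 45.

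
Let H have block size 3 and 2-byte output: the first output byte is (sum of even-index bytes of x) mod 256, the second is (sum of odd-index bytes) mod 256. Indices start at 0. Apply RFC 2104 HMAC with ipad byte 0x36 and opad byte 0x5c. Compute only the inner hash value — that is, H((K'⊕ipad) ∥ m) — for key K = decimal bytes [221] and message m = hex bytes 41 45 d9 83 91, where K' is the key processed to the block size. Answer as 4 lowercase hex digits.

Key decimal bytes [221] = dd is 1 byte ≤ B = 3; zero-pad to 3 bytes: K' = dd 00 00.
K' ⊕ ipad = eb 36 36.
Inner input = eb 36 36 ∥ 41 45 d9 83 91.
Inner hash: even-index sum = 489 mod 256 = 233; odd-index sum = 481 mod 256 = 225 → e9 e1.

e9e1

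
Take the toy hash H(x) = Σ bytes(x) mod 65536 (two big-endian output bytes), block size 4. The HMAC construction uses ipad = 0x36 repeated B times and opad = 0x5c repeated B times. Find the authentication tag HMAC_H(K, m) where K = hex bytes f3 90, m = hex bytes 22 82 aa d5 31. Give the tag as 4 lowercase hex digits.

0262

Key hex bytes f3 90 is 2 bytes ≤ B = 4; zero-pad to 4 bytes: K' = f3 90 00 00.
K' ⊕ ipad = c5 a6 36 36.  K' ⊕ opad = af cc 5c 5c.
Inner input = (K'⊕ipad) ∥ m = c5 a6 36 36 ∥ 22 82 aa d5 31.
Inner hash: sum = 197+166+54+54+34+130+170+213+49 = 1067 → 04 2b.
Outer input = (K'⊕opad) ∥ inner = af cc 5c 5c ∥ 04 2b.
Outer hash (tag): sum = 175+204+92+92+4+43 = 610 → 02 62.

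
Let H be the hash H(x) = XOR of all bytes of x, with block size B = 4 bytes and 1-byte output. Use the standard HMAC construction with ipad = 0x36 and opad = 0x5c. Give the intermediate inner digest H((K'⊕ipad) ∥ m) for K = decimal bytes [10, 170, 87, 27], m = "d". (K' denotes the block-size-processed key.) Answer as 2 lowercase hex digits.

Key decimal bytes [10, 170, 87, 27] = 0a aa 57 1b is exactly B = 4 bytes: K' = 0a aa 57 1b.
K' ⊕ ipad = 3c 9c 61 2d.
Inner input = 3c 9c 61 2d ∥ 64.
Inner hash: XOR 3c⊕9c⊕61⊕2d⊕64 = 88.

88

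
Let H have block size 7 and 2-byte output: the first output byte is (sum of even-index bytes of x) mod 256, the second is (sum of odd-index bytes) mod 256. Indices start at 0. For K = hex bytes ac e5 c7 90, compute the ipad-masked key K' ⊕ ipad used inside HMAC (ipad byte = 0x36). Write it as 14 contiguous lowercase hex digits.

Key hex bytes ac e5 c7 90 is 4 bytes ≤ B = 7; zero-pad to 7 bytes: K' = ac e5 c7 90 00 00 00.
XOR each byte with 0x36: ac⊕36=9a, e5⊕36=d3, c7⊕36=f1, 90⊕36=a6, 00⊕36=36, 00⊕36=36, 00⊕36=36.

9ad3f1a6363636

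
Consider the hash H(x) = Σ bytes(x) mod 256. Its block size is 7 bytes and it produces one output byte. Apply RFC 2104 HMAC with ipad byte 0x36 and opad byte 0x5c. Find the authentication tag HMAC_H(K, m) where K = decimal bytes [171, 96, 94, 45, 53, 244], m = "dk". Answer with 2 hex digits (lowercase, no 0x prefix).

Key decimal bytes [171, 96, 94, 45, 53, 244] = ab 60 5e 2d 35 f4 is 6 bytes ≤ B = 7; zero-pad to 7 bytes: K' = ab 60 5e 2d 35 f4 00.
K' ⊕ ipad = 9d 56 68 1b 03 c2 36.  K' ⊕ opad = f7 3c 02 71 69 a8 5c.
Inner input = (K'⊕ipad) ∥ m = 9d 56 68 1b 03 c2 36 ∥ 64 6b.
Inner hash: sum = 157+86+104+27+3+194+54+100+107 = 832; mod 256 = 64 → 40.
Outer input = (K'⊕opad) ∥ inner = f7 3c 02 71 69 a8 5c ∥ 40.
Outer hash (tag): sum = 247+60+2+113+105+168+92+64 = 851; mod 256 = 83 → 53.

53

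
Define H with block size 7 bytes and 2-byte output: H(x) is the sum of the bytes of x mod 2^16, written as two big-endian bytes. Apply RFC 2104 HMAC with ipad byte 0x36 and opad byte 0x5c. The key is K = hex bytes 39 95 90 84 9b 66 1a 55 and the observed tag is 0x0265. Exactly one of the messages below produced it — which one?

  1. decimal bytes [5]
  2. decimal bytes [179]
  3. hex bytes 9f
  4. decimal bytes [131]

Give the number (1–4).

Key hex bytes 39 95 90 84 9b 66 1a 55 is 8 bytes > B = 7, so hash it first: H(key) = 03 52, then zero-pad to 7 bytes: K' = 03 52 00 00 00 00 00.
K' ⊕ ipad = 35 64 36 36 36 36 36; K' ⊕ opad = 5f 0e 5c 5c 5c 5c 5c.
m1: inner = H(35 64 36 36 36 36 36 05) = 01 ac; tag = H(5f 0e 5c 5c 5c 5c 5c 01 ac) = 02e6
m2: inner = H(35 64 36 36 36 36 36 b3) = 02 5a; tag = H(5f 0e 5c 5c 5c 5c 5c 02 5a) = 0295
m3: inner = H(35 64 36 36 36 36 36 9f) = 02 46; tag = H(5f 0e 5c 5c 5c 5c 5c 02 46) = 0281
m4: inner = H(35 64 36 36 36 36 36 83) = 02 2a; tag = H(5f 0e 5c 5c 5c 5c 5c 02 2a) = 0265 ← matches

4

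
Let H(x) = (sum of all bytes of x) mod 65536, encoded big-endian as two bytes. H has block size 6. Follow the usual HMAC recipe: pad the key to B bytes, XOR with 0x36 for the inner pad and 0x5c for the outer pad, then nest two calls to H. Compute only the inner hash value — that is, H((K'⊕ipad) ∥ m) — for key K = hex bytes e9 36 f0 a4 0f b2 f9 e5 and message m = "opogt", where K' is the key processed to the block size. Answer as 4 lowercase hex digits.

0398

Key hex bytes e9 36 f0 a4 0f b2 f9 e5 is 8 bytes > B = 6, so hash it first: H(key) = 05 52, then zero-pad to 6 bytes: K' = 05 52 00 00 00 00.
K' ⊕ ipad = 33 64 36 36 36 36.
Inner input = 33 64 36 36 36 36 ∥ 6f 70 6f 67 74.
Inner hash: sum = 51+100+54+54+54+54+111+112+111+103+116 = 920 → 03 98.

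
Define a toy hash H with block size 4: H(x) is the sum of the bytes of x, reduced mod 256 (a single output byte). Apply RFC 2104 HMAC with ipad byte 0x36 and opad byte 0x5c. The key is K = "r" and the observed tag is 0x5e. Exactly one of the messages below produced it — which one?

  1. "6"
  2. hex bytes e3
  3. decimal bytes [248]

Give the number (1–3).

1

Key "r" = 72 is 1 byte ≤ B = 4; zero-pad to 4 bytes: K' = 72 00 00 00.
K' ⊕ ipad = 44 36 36 36; K' ⊕ opad = 2e 5c 5c 5c.
m1: inner = H(44 36 36 36 36) = 1c; tag = H(2e 5c 5c 5c 1c) = 5e ← matches
m2: inner = H(44 36 36 36 e3) = c9; tag = H(2e 5c 5c 5c c9) = 0b
m3: inner = H(44 36 36 36 f8) = de; tag = H(2e 5c 5c 5c de) = 20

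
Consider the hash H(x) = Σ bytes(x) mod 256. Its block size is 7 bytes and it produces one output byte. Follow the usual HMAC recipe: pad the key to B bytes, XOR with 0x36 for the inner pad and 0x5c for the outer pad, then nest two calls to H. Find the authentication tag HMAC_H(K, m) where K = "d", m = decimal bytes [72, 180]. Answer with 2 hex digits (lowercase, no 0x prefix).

f2

Key "d" = 64 is 1 byte ≤ B = 7; zero-pad to 7 bytes: K' = 64 00 00 00 00 00 00.
K' ⊕ ipad = 52 36 36 36 36 36 36.  K' ⊕ opad = 38 5c 5c 5c 5c 5c 5c.
Inner input = (K'⊕ipad) ∥ m = 52 36 36 36 36 36 36 ∥ 48 b4.
Inner hash: sum = 82+54+54+54+54+54+54+72+180 = 658; mod 256 = 146 → 92.
Outer input = (K'⊕opad) ∥ inner = 38 5c 5c 5c 5c 5c 5c ∥ 92.
Outer hash (tag): sum = 56+92+92+92+92+92+92+146 = 754; mod 256 = 242 → f2.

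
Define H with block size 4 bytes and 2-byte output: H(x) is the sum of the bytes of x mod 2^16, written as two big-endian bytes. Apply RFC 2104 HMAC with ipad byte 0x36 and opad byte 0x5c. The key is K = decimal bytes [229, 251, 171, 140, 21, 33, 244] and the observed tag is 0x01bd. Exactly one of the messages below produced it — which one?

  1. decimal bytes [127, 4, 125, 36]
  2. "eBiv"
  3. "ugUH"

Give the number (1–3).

3

Key decimal bytes [229, 251, 171, 140, 21, 33, 244] = e5 fb ab 8c 15 21 f4 is 7 bytes > B = 4, so hash it first: H(key) = 04 41, then zero-pad to 4 bytes: K' = 04 41 00 00.
K' ⊕ ipad = 32 77 36 36; K' ⊕ opad = 58 1d 5c 5c.
m1: inner = H(32 77 36 36 7f 04 7d 24) = 02 39; tag = H(58 1d 5c 5c 02 39) = 0168
m2: inner = H(32 77 36 36 65 42 69 76) = 02 9b; tag = H(58 1d 5c 5c 02 9b) = 01ca
m3: inner = H(32 77 36 36 75 67 55 48) = 02 8e; tag = H(58 1d 5c 5c 02 8e) = 01bd ← matches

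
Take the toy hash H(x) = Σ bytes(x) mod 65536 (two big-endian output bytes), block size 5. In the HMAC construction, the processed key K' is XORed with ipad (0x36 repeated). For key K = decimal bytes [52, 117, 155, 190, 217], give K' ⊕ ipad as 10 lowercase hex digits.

Key decimal bytes [52, 117, 155, 190, 217] = 34 75 9b be d9 is exactly B = 5 bytes: K' = 34 75 9b be d9.
XOR each byte with 0x36: 34⊕36=02, 75⊕36=43, 9b⊕36=ad, be⊕36=88, d9⊕36=ef.

0243ad88ef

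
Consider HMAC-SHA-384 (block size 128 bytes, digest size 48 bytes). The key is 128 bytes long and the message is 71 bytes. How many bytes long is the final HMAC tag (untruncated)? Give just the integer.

48

The tag is one SHA-384 digest: 48 bytes.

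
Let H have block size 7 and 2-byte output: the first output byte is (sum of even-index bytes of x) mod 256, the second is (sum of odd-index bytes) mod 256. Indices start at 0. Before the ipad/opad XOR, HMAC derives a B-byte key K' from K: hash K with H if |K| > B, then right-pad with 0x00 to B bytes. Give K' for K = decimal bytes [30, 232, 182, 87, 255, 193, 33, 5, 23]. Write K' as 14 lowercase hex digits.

|K| = 9 > B = 7, so first hash the key.
H(K): even-index sum = 523 mod 256 = 11; odd-index sum = 517 mod 256 = 5 → 0b 05.
Zero-pad H(K) = 0b 05 to 7 bytes: K' = 0b 05 00 00 00 00 00.

0b050000000000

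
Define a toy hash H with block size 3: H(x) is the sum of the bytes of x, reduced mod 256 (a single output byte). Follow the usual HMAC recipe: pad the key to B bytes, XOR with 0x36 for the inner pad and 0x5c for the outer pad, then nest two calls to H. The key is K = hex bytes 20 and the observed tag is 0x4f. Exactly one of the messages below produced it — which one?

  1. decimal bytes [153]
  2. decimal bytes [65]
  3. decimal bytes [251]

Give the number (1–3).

Key hex bytes 20 is 1 byte ≤ B = 3; zero-pad to 3 bytes: K' = 20 00 00.
K' ⊕ ipad = 16 36 36; K' ⊕ opad = 7c 5c 5c.
m1: inner = H(16 36 36 99) = 1b; tag = H(7c 5c 5c 1b) = 4f ← matches
m2: inner = H(16 36 36 41) = c3; tag = H(7c 5c 5c c3) = f7
m3: inner = H(16 36 36 fb) = 7d; tag = H(7c 5c 5c 7d) = b1

1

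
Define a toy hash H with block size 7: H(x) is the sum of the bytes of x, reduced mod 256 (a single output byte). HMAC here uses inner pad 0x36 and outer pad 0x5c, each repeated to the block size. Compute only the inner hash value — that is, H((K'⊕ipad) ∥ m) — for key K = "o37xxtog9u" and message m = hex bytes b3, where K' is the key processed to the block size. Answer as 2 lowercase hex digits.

Key "o37xxtog9u" = 6f 33 37 78 78 74 6f 67 39 75 is 10 bytes > B = 7, so hash it first: H(key) = c1, then zero-pad to 7 bytes: K' = c1 00 00 00 00 00 00.
K' ⊕ ipad = f7 36 36 36 36 36 36.
Inner input = f7 36 36 36 36 36 36 ∥ b3.
Inner hash: sum = 247+54+54+54+54+54+54+179 = 750; mod 256 = 238 → ee.

ee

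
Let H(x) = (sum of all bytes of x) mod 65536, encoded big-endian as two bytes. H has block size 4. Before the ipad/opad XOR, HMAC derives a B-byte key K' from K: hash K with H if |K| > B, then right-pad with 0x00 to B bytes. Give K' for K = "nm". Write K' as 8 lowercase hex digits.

6e6d0000

Key "nm" = 6e 6d is 2 bytes ≤ B = 4; zero-pad to 4 bytes: K' = 6e 6d 00 00.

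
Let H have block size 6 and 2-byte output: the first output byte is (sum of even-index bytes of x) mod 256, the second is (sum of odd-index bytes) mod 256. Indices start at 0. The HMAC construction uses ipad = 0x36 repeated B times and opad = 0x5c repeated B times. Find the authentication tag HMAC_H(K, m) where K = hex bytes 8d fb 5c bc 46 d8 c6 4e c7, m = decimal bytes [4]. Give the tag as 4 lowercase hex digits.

9290

Key hex bytes 8d fb 5c bc 46 d8 c6 4e c7 is 9 bytes > B = 6, so hash it first: H(key) = bc dd, then zero-pad to 6 bytes: K' = bc dd 00 00 00 00.
K' ⊕ ipad = 8a eb 36 36 36 36.  K' ⊕ opad = e0 81 5c 5c 5c 5c.
Inner input = (K'⊕ipad) ∥ m = 8a eb 36 36 36 36 ∥ 04.
Inner hash: even-index sum = 250 mod 256 = 250; odd-index sum = 343 mod 256 = 87 → fa 57.
Outer input = (K'⊕opad) ∥ inner = e0 81 5c 5c 5c 5c ∥ fa 57.
Outer hash (tag): even-index sum = 658 mod 256 = 146; odd-index sum = 400 mod 256 = 144 → 92 90.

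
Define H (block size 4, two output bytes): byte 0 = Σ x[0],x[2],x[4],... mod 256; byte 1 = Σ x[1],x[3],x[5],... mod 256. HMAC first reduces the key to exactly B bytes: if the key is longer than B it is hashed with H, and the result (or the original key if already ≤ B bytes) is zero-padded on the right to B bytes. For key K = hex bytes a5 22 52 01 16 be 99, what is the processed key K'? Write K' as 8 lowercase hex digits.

|K| = 7 > B = 4, so first hash the key.
H(K): even-index sum = 422 mod 256 = 166; odd-index sum = 225 mod 256 = 225 → a6 e1.
Zero-pad H(K) = a6 e1 to 4 bytes: K' = a6 e1 00 00.

a6e10000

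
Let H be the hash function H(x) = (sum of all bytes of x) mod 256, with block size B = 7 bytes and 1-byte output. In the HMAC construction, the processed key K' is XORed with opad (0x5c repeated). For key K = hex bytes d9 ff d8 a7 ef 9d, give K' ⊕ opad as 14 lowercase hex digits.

Key hex bytes d9 ff d8 a7 ef 9d is 6 bytes ≤ B = 7; zero-pad to 7 bytes: K' = d9 ff d8 a7 ef 9d 00.
XOR each byte with 0x5c: d9⊕5c=85, ff⊕5c=a3, d8⊕5c=84, a7⊕5c=fb, ef⊕5c=b3, 9d⊕5c=c1, 00⊕5c=5c.

85a384fbb3c15c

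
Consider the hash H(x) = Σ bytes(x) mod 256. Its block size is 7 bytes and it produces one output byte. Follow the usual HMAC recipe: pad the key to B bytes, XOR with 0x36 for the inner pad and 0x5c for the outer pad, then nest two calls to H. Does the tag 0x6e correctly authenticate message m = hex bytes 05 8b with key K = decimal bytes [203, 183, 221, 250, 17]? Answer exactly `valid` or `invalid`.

invalid

Key decimal bytes [203, 183, 221, 250, 17] = cb b7 dd fa 11 is 5 bytes ≤ B = 7; zero-pad to 7 bytes: K' = cb b7 dd fa 11 00 00.
K' ⊕ ipad = fd 81 eb cc 27 36 36; K' ⊕ opad = 97 eb 81 a6 4d 5c 5c.
Inner hash: sum = 253+129+235+204+39+54+54+5+139 = 1112; mod 256 = 88 → 58.
Outer hash (recomputed tag): sum = 151+235+129+166+77+92+92+88 = 1030; mod 256 = 6 → 06.
Recomputed tag = 06; claimed = 6e → mismatch.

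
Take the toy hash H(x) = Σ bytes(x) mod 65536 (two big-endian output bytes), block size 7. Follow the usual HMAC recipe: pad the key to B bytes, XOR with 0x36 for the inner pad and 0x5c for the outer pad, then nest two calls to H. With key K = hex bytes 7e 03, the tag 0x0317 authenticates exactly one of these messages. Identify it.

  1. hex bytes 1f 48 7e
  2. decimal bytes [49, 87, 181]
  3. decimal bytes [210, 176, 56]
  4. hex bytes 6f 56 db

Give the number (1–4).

Key hex bytes 7e 03 is 2 bytes ≤ B = 7; zero-pad to 7 bytes: K' = 7e 03 00 00 00 00 00.
K' ⊕ ipad = 48 35 36 36 36 36 36; K' ⊕ opad = 22 5f 5c 5c 5c 5c 5c.
m1: inner = H(48 35 36 36 36 36 36 1f 48 7e) = 02 70; tag = H(22 5f 5c 5c 5c 5c 5c 02 70) = 02bf
m2: inner = H(48 35 36 36 36 36 36 31 57 b5) = 02 c8; tag = H(22 5f 5c 5c 5c 5c 5c 02 c8) = 0317 ← matches
m3: inner = H(48 35 36 36 36 36 36 d2 b0 38) = 03 45; tag = H(22 5f 5c 5c 5c 5c 5c 03 45) = 0295
m4: inner = H(48 35 36 36 36 36 36 6f 56 db) = 03 2b; tag = H(22 5f 5c 5c 5c 5c 5c 03 2b) = 027b

2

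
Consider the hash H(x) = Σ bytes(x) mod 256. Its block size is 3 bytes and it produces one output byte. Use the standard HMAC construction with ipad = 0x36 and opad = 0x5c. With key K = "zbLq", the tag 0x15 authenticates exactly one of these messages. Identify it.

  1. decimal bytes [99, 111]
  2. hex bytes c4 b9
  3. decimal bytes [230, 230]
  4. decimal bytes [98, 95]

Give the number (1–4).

2

Key "zbLq" = 7a 62 4c 71 is 4 bytes > B = 3, so hash it first: H(key) = 99, then zero-pad to 3 bytes: K' = 99 00 00.
K' ⊕ ipad = af 36 36; K' ⊕ opad = c5 5c 5c.
m1: inner = H(af 36 36 63 6f) = ed; tag = H(c5 5c 5c ed) = 6a
m2: inner = H(af 36 36 c4 b9) = 98; tag = H(c5 5c 5c 98) = 15 ← matches
m3: inner = H(af 36 36 e6 e6) = e7; tag = H(c5 5c 5c e7) = 64
m4: inner = H(af 36 36 62 5f) = dc; tag = H(c5 5c 5c dc) = 59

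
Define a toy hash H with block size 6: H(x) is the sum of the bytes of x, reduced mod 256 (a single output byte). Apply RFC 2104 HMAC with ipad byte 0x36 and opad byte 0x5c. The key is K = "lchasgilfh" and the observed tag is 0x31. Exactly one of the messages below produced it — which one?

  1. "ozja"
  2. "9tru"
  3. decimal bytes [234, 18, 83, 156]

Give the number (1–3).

Key "lchasgilfh" = 6c 63 68 61 73 67 69 6c 66 68 is 10 bytes > B = 6, so hash it first: H(key) = 15, then zero-pad to 6 bytes: K' = 15 00 00 00 00 00.
K' ⊕ ipad = 23 36 36 36 36 36; K' ⊕ opad = 49 5c 5c 5c 5c 5c.
m1: inner = H(23 36 36 36 36 36 6f 7a 6a 61) = e5; tag = H(49 5c 5c 5c 5c 5c e5) = fa
m2: inner = H(23 36 36 36 36 36 39 74 72 75) = c5; tag = H(49 5c 5c 5c 5c 5c c5) = da
m3: inner = H(23 36 36 36 36 36 ea 12 53 9c) = 1c; tag = H(49 5c 5c 5c 5c 5c 1c) = 31 ← matches

3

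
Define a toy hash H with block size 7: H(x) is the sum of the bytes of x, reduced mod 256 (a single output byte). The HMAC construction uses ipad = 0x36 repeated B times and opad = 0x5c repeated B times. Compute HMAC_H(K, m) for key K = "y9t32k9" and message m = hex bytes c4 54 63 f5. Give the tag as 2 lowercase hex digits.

Key "y9t32k9" = 79 39 74 33 32 6b 39 is exactly B = 7 bytes: K' = 79 39 74 33 32 6b 39.
K' ⊕ ipad = 4f 0f 42 05 04 5d 0f.  K' ⊕ opad = 25 65 28 6f 6e 37 65.
Inner input = (K'⊕ipad) ∥ m = 4f 0f 42 05 04 5d 0f ∥ c4 54 63 f5.
Inner hash: sum = 79+15+66+5+4+93+15+196+84+99+245 = 901; mod 256 = 133 → 85.
Outer input = (K'⊕opad) ∥ inner = 25 65 28 6f 6e 37 65 ∥ 85.
Outer hash (tag): sum = 37+101+40+111+110+55+101+133 = 688; mod 256 = 176 → b0.

b0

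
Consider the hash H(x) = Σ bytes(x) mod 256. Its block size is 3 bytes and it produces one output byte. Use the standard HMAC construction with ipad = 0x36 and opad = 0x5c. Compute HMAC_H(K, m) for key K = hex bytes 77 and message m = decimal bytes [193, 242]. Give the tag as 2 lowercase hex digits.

Key hex bytes 77 is 1 byte ≤ B = 3; zero-pad to 3 bytes: K' = 77 00 00.
K' ⊕ ipad = 41 36 36.  K' ⊕ opad = 2b 5c 5c.
Inner input = (K'⊕ipad) ∥ m = 41 36 36 ∥ c1 f2.
Inner hash: sum = 65+54+54+193+242 = 608; mod 256 = 96 → 60.
Outer input = (K'⊕opad) ∥ inner = 2b 5c 5c ∥ 60.
Outer hash (tag): sum = 43+92+92+96 = 323; mod 256 = 67 → 43.

43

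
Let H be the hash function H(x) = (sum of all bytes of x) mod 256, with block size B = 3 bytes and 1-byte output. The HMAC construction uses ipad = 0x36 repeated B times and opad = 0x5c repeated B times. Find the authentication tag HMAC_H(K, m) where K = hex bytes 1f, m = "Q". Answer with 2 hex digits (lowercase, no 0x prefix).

Key hex bytes 1f is 1 byte ≤ B = 3; zero-pad to 3 bytes: K' = 1f 00 00.
K' ⊕ ipad = 29 36 36.  K' ⊕ opad = 43 5c 5c.
Inner input = (K'⊕ipad) ∥ m = 29 36 36 ∥ 51.
Inner hash: sum = 41+54+54+81 = 230 → e6.
Outer input = (K'⊕opad) ∥ inner = 43 5c 5c ∥ e6.
Outer hash (tag): sum = 67+92+92+230 = 481; mod 256 = 225 → e1.

e1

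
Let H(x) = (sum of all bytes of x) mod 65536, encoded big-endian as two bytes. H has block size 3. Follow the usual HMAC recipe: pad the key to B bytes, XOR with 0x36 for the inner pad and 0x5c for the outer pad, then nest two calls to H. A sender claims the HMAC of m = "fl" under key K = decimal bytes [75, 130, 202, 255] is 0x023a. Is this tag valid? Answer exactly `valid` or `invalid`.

Key decimal bytes [75, 130, 202, 255] = 4b 82 ca ff is 4 bytes > B = 3, so hash it first: H(key) = 02 96, then zero-pad to 3 bytes: K' = 02 96 00.
K' ⊕ ipad = 34 a0 36; K' ⊕ opad = 5e ca 5c.
Inner hash: sum = 52+160+54+102+108 = 476 → 01 dc.
Outer hash (recomputed tag): sum = 94+202+92+1+220 = 609 → 02 61.
Recomputed tag = 0261; claimed = 023a → mismatch.

invalid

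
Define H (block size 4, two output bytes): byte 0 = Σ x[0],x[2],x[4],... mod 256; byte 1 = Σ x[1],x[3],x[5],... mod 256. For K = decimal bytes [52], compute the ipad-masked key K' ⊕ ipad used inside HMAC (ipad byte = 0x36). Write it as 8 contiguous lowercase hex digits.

02363636

Key decimal bytes [52] = 34 is 1 byte ≤ B = 4; zero-pad to 4 bytes: K' = 34 00 00 00.
XOR each byte with 0x36: 34⊕36=02, 00⊕36=36, 00⊕36=36, 00⊕36=36.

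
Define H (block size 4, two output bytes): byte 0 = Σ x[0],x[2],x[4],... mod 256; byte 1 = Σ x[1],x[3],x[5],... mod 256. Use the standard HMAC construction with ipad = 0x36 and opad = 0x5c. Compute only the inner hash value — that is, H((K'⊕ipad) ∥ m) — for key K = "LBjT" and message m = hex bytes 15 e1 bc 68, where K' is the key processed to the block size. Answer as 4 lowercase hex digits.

Key "LBjT" = 4c 42 6a 54 is exactly B = 4 bytes: K' = 4c 42 6a 54.
K' ⊕ ipad = 7a 74 5c 62.
Inner input = 7a 74 5c 62 ∥ 15 e1 bc 68.
Inner hash: even-index sum = 423 mod 256 = 167; odd-index sum = 543 mod 256 = 31 → a7 1f.

a71f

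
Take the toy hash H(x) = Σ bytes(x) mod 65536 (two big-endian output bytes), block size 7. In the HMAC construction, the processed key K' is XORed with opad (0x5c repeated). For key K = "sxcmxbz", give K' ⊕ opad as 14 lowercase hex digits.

2f243f31243e26

Key "sxcmxbz" = 73 78 63 6d 78 62 7a is exactly B = 7 bytes: K' = 73 78 63 6d 78 62 7a.
XOR each byte with 0x5c: 73⊕5c=2f, 78⊕5c=24, 63⊕5c=3f, 6d⊕5c=31, 78⊕5c=24, 62⊕5c=3e, 7a⊕5c=26.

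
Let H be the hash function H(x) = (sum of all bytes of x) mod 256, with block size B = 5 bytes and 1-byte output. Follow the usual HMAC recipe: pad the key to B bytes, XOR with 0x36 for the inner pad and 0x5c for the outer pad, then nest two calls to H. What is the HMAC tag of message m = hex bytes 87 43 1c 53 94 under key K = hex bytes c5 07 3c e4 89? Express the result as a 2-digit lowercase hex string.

Key hex bytes c5 07 3c e4 89 is exactly B = 5 bytes: K' = c5 07 3c e4 89.
K' ⊕ ipad = f3 31 0a d2 bf.  K' ⊕ opad = 99 5b 60 b8 d5.
Inner input = (K'⊕ipad) ∥ m = f3 31 0a d2 bf ∥ 87 43 1c 53 94.
Inner hash: sum = 243+49+10+210+191+135+67+28+83+148 = 1164; mod 256 = 140 → 8c.
Outer input = (K'⊕opad) ∥ inner = 99 5b 60 b8 d5 ∥ 8c.
Outer hash (tag): sum = 153+91+96+184+213+140 = 877; mod 256 = 109 → 6d.

6d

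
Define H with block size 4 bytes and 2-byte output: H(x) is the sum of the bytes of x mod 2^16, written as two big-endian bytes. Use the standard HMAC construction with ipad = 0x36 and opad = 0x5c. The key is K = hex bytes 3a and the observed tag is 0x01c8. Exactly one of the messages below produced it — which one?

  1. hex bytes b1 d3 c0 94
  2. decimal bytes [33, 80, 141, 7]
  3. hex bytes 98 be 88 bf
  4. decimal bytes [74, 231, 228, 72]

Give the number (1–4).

3

Key hex bytes 3a is 1 byte ≤ B = 4; zero-pad to 4 bytes: K' = 3a 00 00 00.
K' ⊕ ipad = 0c 36 36 36; K' ⊕ opad = 66 5c 5c 5c.
m1: inner = H(0c 36 36 36 b1 d3 c0 94) = 03 86; tag = H(66 5c 5c 5c 03 86) = 0203
m2: inner = H(0c 36 36 36 21 50 8d 07) = 01 b3; tag = H(66 5c 5c 5c 01 b3) = 022e
m3: inner = H(0c 36 36 36 98 be 88 bf) = 03 4b; tag = H(66 5c 5c 5c 03 4b) = 01c8 ← matches
m4: inner = H(0c 36 36 36 4a e7 e4 48) = 03 0b; tag = H(66 5c 5c 5c 03 0b) = 0188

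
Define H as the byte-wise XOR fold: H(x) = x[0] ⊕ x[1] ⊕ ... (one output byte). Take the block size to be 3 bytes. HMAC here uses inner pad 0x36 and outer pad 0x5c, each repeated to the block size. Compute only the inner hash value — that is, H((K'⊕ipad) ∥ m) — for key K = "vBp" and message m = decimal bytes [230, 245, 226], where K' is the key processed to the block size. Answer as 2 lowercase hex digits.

83

Key "vBp" = 76 42 70 is exactly B = 3 bytes: K' = 76 42 70.
K' ⊕ ipad = 40 74 46.
Inner input = 40 74 46 ∥ e6 f5 e2.
Inner hash: XOR 40⊕74⊕46⊕e6⊕f5⊕e2 = 83.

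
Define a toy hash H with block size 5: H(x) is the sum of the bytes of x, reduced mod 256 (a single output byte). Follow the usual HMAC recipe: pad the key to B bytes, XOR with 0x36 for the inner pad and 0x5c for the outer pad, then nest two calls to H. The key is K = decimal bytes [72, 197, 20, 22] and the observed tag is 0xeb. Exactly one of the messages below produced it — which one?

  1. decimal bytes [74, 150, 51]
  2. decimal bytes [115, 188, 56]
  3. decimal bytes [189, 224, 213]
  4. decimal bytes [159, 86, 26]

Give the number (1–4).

Key decimal bytes [72, 197, 20, 22] = 48 c5 14 16 is 4 bytes ≤ B = 5; zero-pad to 5 bytes: K' = 48 c5 14 16 00.
K' ⊕ ipad = 7e f3 22 20 36; K' ⊕ opad = 14 99 48 4a 5c.
m1: inner = H(7e f3 22 20 36 4a 96 33) = fc; tag = H(14 99 48 4a 5c fc) = 97
m2: inner = H(7e f3 22 20 36 73 bc 38) = 50; tag = H(14 99 48 4a 5c 50) = eb ← matches
m3: inner = H(7e f3 22 20 36 bd e0 d5) = 5b; tag = H(14 99 48 4a 5c 5b) = f6
m4: inner = H(7e f3 22 20 36 9f 56 1a) = f8; tag = H(14 99 48 4a 5c f8) = 93

2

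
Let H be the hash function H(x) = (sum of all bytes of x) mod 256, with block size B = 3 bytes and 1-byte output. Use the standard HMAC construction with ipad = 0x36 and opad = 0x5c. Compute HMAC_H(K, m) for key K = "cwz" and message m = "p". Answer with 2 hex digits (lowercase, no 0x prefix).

e2

Key "cwz" = 63 77 7a is exactly B = 3 bytes: K' = 63 77 7a.
K' ⊕ ipad = 55 41 4c.  K' ⊕ opad = 3f 2b 26.
Inner input = (K'⊕ipad) ∥ m = 55 41 4c ∥ 70.
Inner hash: sum = 85+65+76+112 = 338; mod 256 = 82 → 52.
Outer input = (K'⊕opad) ∥ inner = 3f 2b 26 ∥ 52.
Outer hash (tag): sum = 63+43+38+82 = 226 → e2.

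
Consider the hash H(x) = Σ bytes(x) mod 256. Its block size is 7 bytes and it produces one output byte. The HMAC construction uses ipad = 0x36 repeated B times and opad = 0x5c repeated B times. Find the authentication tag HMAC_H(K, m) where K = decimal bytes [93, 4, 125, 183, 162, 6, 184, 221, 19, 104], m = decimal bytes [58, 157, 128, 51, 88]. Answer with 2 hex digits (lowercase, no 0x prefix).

Key decimal bytes [93, 4, 125, 183, 162, 6, 184, 221, 19, 104] = 5d 04 7d b7 a2 06 b8 dd 13 68 is 10 bytes > B = 7, so hash it first: H(key) = 4d, then zero-pad to 7 bytes: K' = 4d 00 00 00 00 00 00.
K' ⊕ ipad = 7b 36 36 36 36 36 36.  K' ⊕ opad = 11 5c 5c 5c 5c 5c 5c.
Inner input = (K'⊕ipad) ∥ m = 7b 36 36 36 36 36 36 ∥ 3a 9d 80 33 58.
Inner hash: sum = 123+54+54+54+54+54+54+58+157+128+51+88 = 929; mod 256 = 161 → a1.
Outer input = (K'⊕opad) ∥ inner = 11 5c 5c 5c 5c 5c 5c ∥ a1.
Outer hash (tag): sum = 17+92+92+92+92+92+92+161 = 730; mod 256 = 218 → da.

da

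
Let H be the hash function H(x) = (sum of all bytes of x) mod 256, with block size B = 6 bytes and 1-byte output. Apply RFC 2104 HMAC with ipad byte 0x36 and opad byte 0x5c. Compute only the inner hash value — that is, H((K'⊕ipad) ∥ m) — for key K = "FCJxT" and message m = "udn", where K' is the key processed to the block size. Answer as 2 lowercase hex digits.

Key "FCJxT" = 46 43 4a 78 54 is 5 bytes ≤ B = 6; zero-pad to 6 bytes: K' = 46 43 4a 78 54 00.
K' ⊕ ipad = 70 75 7c 4e 62 36.
Inner input = 70 75 7c 4e 62 36 ∥ 75 64 6e.
Inner hash: sum = 112+117+124+78+98+54+117+100+110 = 910; mod 256 = 142 → 8e.

8e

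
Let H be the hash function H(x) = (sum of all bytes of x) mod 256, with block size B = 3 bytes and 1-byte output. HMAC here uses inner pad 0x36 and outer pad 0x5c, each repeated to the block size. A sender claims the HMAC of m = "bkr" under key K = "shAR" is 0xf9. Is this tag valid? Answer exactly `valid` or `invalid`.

Key "shAR" = 73 68 41 52 is 4 bytes > B = 3, so hash it first: H(key) = 6e, then zero-pad to 3 bytes: K' = 6e 00 00.
K' ⊕ ipad = 58 36 36; K' ⊕ opad = 32 5c 5c.
Inner hash: sum = 88+54+54+98+107+114 = 515; mod 256 = 3 → 03.
Outer hash (recomputed tag): sum = 50+92+92+3 = 237 → ed.
Recomputed tag = ed; claimed = f9 → mismatch.

invalid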